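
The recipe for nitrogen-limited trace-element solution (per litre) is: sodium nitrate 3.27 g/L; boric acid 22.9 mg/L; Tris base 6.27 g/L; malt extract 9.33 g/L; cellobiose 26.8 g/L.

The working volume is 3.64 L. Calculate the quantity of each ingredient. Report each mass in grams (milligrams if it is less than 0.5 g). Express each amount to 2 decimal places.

Working volume: 3.64 L.
sodium nitrate: 3.27 g/L × 3.64 L = 11.90 g
boric acid: 22.9 mg/L × 3.64 L = 83.36 mg
Tris base: 6.27 g/L × 3.64 L = 22.82 g
malt extract: 9.33 g/L × 3.64 L = 33.96 g
cellobiose: 26.8 g/L × 3.64 L = 97.55 g

sodium nitrate 11.90 g; boric acid 83.36 mg; Tris base 22.82 g; malt extract 33.96 g; cellobiose 97.55 g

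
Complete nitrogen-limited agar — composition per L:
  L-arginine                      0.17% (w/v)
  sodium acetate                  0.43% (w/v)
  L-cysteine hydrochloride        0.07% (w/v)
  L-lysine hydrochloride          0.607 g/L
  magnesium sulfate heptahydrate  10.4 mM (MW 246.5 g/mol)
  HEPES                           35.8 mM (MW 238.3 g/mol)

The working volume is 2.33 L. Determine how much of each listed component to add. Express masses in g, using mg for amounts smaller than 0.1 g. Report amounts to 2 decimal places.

L-arginine 3.96 g; sodium acetate 10.02 g; L-cysteine hydrochloride 1.63 g; L-lysine hydrochloride 1.41 g; magnesium sulfate heptahydrate 5.97 g; HEPES 19.88 g

Working volume: 2.33 L.
L-arginine: 0.17 g per 100 mL × 2330 mL ÷ 100 = 3.96 g
sodium acetate: 0.43% w/v = 4.3 g/L → 4.3 × 2.33 L = 10.02 g
L-cysteine hydrochloride: 0.07 g per 100 mL × 2330 mL ÷ 100 = 1.63 g
L-lysine hydrochloride: 0.607 g/L × 2.33 L = 1.41 g
magnesium sulfate heptahydrate: 10.4 mmol/L × 246.5 g/mol × 2.33 L ÷ 1000 = 5.97 g
HEPES: 35.8 mmol/L × 238.3 g/mol × 2.33 L ÷ 1000 = 19.88 g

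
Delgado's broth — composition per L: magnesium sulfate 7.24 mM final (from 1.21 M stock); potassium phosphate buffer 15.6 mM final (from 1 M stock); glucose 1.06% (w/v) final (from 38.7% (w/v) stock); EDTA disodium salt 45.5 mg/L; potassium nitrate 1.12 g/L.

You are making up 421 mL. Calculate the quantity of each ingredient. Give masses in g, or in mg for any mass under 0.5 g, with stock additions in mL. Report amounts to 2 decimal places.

magnesium sulfate 2.52 mL; potassium phosphate buffer 6.57 mL; glucose 11.53 mL; EDTA disodium salt 19.16 mg; potassium nitrate 471.52 mg

Scale factor relative to 1 L: 0.421.
magnesium sulfate: V = C2·V2/C1 = 7.24 mM × 421 mL ÷ 1210 mM = 2.52 mL
potassium phosphate buffer: V = C2·V2/C1 = 15.6 mM × 421 mL ÷ 1000 mM = 6.57 mL
glucose: dilute stock: 1.06% ÷ 38.7% × 421 mL = 11.53 mL
EDTA disodium salt: 45.5 mg/L × 0.421 L = 19.16 mg
potassium nitrate: 1.12 g/L × 0.421 L = 0.47152 g = 471.52 mg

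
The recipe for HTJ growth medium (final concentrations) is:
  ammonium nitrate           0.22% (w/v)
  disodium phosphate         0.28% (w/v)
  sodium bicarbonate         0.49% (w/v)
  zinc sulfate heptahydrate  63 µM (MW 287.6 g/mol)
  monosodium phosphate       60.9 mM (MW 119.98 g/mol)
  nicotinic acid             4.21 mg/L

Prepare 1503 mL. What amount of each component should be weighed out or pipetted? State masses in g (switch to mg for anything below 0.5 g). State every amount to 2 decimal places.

Working volume: 1503 mL = 1.503 L.
ammonium nitrate: 0.22 g per 100 mL × 1503 mL ÷ 100 = 3.31 g
disodium phosphate: 0.28% w/v = 2.8 g/L → 2.8 × 1.503 L = 4.21 g
sodium bicarbonate: 0.49 g per 100 mL × 1503 mL ÷ 100 = 7.36 g
zinc sulfate heptahydrate: 63 µmol/L × 287.6 g/mol × 1.503 L ÷ 1000 = 27.23 mg
monosodium phosphate: 60.9 mmol/L × 119.98 g/mol × 1.503 L ÷ 1000 = 10.98 g
nicotinic acid: 4.21 mg/L × 1.503 L = 6.33 mg

ammonium nitrate 3.31 g; disodium phosphate 4.21 g; sodium bicarbonate 7.36 g; zinc sulfate heptahydrate 27.23 mg; monosodium phosphate 10.98 g; nicotinic acid 6.33 mg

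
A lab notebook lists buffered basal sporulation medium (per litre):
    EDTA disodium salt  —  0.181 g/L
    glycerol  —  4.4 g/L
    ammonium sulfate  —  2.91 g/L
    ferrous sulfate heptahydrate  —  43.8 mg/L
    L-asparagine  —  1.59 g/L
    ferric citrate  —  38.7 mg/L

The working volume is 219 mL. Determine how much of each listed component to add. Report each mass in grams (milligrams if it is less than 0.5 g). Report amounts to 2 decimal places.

EDTA disodium salt 39.64 mg; glycerol 0.96 g; ammonium sulfate 0.64 g; ferrous sulfate heptahydrate 9.59 mg; L-asparagine 348.21 mg; ferric citrate 8.48 mg

Target volume = 219 mL = 0.219 L.
EDTA disodium salt: 0.181 g/L × 0.219 L = 0.039639 g = 39.64 mg
glycerol: 4.4 g/L × 0.219 L = 0.96 g
ammonium sulfate: 2.91 g/L × 0.219 L = 0.64 g
ferrous sulfate heptahydrate: 43.8 mg/L × 0.219 L = 9.59 mg
L-asparagine: 1.59 g/L × 0.219 L = 0.34821 g = 348.21 mg
ferric citrate: 38.7 mg/L × 0.219 L = 8.48 mg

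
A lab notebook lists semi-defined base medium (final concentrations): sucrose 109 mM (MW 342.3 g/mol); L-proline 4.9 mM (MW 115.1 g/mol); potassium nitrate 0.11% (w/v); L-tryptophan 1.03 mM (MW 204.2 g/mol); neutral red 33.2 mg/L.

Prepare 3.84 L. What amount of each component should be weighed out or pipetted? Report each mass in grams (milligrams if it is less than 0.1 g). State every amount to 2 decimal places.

Scale factor relative to 1 L: 3.84.
sucrose: 109 mmol/L × 342.3 g/mol × 3.84 L ÷ 1000 = 143.27 g
L-proline: 4.9 mmol/L × 115.1 g/mol × 3.84 L ÷ 1000 = 2.17 g
potassium nitrate: 0.11 g per 100 mL × 3840 mL ÷ 100 = 4.22 g
L-tryptophan: 1.03 mmol/L × 204.2 g/mol × 3.84 L ÷ 1000 = 0.81 g
neutral red: 33.2 mg/L × 3.84 L = 127.488 mg = 0.13 g

sucrose 143.27 g; L-proline 2.17 g; potassium nitrate 4.22 g; L-tryptophan 0.81 g; neutral red 0.13 g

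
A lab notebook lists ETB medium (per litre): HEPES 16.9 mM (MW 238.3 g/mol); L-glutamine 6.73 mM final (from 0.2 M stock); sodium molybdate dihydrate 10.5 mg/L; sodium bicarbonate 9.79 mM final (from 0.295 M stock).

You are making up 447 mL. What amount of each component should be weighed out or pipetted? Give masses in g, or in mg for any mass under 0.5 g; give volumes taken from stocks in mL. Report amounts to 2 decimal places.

HEPES 1.80 g; L-glutamine 15.04 mL; sodium molybdate dihydrate 4.69 mg; sodium bicarbonate 14.83 mL

Scale factor relative to 1 L: 0.447.
HEPES: 16.9 mmol/L × 238.3 g/mol × 0.447 L ÷ 1000 = 1.80 g
L-glutamine: C1V1 = C2V2 → 6.73 mM × 447 mL ÷ 200 mM = 15.04 mL
sodium molybdate dihydrate: 10.5 mg/L × 0.447 L = 4.69 mg
sodium bicarbonate: V = C2·V2/C1 = 9.79 mM × 447 mL ÷ 295 mM = 14.83 mL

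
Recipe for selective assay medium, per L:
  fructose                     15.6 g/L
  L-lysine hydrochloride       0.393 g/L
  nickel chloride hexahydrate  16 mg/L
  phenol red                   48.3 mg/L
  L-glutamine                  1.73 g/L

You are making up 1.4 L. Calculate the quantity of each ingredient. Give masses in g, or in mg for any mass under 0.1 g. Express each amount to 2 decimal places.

Scale factor relative to 1 L: 1.4.
fructose: 15.6 g/L × 1.4 L = 21.84 g
L-lysine hydrochloride: 0.393 g/L × 1.4 L = 0.55 g
nickel chloride hexahydrate: 16 mg/L × 1.4 L = 22.40 mg
phenol red: 48.3 mg/L × 1.4 L = 67.62 mg
L-glutamine: 1.73 g/L × 1.4 L = 2.42 g

fructose 21.84 g; L-lysine hydrochloride 0.55 g; nickel chloride hexahydrate 22.40 mg; phenol red 67.62 mg; L-glutamine 2.42 g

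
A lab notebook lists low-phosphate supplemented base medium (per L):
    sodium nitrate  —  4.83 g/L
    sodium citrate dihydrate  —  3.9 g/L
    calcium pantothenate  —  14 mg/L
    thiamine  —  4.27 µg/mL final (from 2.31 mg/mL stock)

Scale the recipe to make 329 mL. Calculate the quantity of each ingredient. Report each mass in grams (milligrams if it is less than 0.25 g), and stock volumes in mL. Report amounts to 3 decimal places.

Scale factor relative to 1 L: 0.329.
sodium nitrate: 4.83 g/L × 0.329 L = 1.589 g
sodium citrate dihydrate: 3.9 g/L × 0.329 L = 1.283 g
calcium pantothenate: 14 mg/L × 0.329 L = 4.606 mg
thiamine: dilute stock: 4.27 µg/mL × 329 mL ÷ 2310 µg/mL = 0.608 mL

sodium nitrate 1.589 g; sodium citrate dihydrate 1.283 g; calcium pantothenate 4.606 mg; thiamine 0.608 mL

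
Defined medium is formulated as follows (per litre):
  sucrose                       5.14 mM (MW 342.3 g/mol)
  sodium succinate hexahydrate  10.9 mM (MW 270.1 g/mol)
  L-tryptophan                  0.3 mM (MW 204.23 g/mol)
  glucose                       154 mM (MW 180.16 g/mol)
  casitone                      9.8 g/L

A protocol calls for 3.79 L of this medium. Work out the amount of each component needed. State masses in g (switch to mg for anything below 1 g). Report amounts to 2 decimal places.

sucrose 6.67 g; sodium succinate hexahydrate 11.16 g; L-tryptophan 232.21 mg; glucose 105.15 g; casitone 37.14 g

Working volume: 3.79 L.
sucrose: 5.14 mmol/L × 342.3 g/mol × 3.79 L ÷ 1000 = 6.67 g
sodium succinate hexahydrate: 10.9 mmol/L × 270.1 g/mol × 3.79 L ÷ 1000 = 11.16 g
L-tryptophan: 0.3 mmol/L × 204.23 mg/mmol × 3.79 L = 232.21 mg
glucose: 154 mmol/L × 180.16 g/mol × 3.79 L ÷ 1000 = 105.15 g
casitone: 9.8 g/L × 3.79 L = 37.14 g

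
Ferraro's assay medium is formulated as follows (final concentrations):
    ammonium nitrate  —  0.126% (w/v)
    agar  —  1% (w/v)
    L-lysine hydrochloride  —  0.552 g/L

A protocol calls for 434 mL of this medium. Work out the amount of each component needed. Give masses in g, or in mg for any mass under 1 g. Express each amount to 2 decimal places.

ammonium nitrate 546.84 mg; agar 4.34 g; L-lysine hydrochloride 239.57 mg

Scale factor relative to 1 L: 0.434.
ammonium nitrate: 0.126 g per 100 mL × 434 mL ÷ 100 = 0.54684 g = 546.84 mg
agar: 1 g per 100 mL × 434 mL ÷ 100 = 4.34 g
L-lysine hydrochloride: 0.552 g/L × 0.434 L = 0.239568 g = 239.57 mg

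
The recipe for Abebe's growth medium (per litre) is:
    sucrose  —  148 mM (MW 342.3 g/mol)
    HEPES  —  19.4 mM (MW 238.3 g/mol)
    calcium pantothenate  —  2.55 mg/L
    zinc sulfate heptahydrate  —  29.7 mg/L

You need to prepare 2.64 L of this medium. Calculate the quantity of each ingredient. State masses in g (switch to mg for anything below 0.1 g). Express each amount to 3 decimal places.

Working volume: 2.64 L.
sucrose: 148 mmol/L × 342.3 g/mol × 2.64 L ÷ 1000 = 133.743 g
HEPES: 19.4 mmol/L × 238.3 g/mol × 2.64 L ÷ 1000 = 12.205 g
calcium pantothenate: 2.55 mg/L × 2.64 L = 6.732 mg
zinc sulfate heptahydrate: 29.7 mg/L × 2.64 L = 78.408 mg

sucrose 133.743 g; HEPES 12.205 g; calcium pantothenate 6.732 mg; zinc sulfate heptahydrate 78.408 mg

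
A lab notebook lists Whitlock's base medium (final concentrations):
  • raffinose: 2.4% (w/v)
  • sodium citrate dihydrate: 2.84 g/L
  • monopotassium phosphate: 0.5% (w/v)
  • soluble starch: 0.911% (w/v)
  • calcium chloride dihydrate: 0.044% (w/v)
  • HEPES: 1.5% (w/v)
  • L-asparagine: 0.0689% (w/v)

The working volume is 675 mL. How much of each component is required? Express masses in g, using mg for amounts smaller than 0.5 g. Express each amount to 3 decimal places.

raffinose 16.200 g; sodium citrate dihydrate 1.917 g; monopotassium phosphate 3.375 g; soluble starch 6.149 g; calcium chloride dihydrate 297.000 mg; HEPES 10.125 g; L-asparagine 465.075 mg

Working volume: 675 mL = 0.675 L.
raffinose: 2.4 g per 100 mL × 675 mL ÷ 100 = 16.200 g
sodium citrate dihydrate: 2.84 g/L × 0.675 L = 1.917 g
monopotassium phosphate: 0.5% w/v = 5 g/L → 5 × 0.675 L = 3.375 g
soluble starch: 0.911% w/v = 9.11 g/L → 9.11 × 0.675 L = 6.149 g
calcium chloride dihydrate: 0.044 g per 100 mL × 675 mL ÷ 100 = 0.297 g = 297.000 mg
HEPES: 1.5 g per 100 mL × 675 mL ÷ 100 = 10.125 g
L-asparagine: 0.0689% w/v = 0.689 g/L → 0.689 × 0.675 L = 0.465075 g = 465.075 mg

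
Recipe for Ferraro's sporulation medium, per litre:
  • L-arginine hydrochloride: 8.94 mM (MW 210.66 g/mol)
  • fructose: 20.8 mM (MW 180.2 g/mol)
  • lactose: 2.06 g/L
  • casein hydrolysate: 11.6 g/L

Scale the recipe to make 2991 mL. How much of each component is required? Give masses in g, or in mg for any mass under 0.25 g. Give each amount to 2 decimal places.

Working volume: 2991 mL = 2.991 L.
L-arginine hydrochloride: 8.94 mmol/L × 210.66 g/mol × 2.991 L ÷ 1000 = 5.63 g
fructose: 20.8 mmol/L × 180.2 g/mol × 2.991 L ÷ 1000 = 11.21 g
lactose: 2.06 g/L × 2.991 L = 6.16 g
casein hydrolysate: 11.6 g/L × 2.991 L = 34.70 g

L-arginine hydrochloride 5.63 g; fructose 11.21 g; lactose 6.16 g; casein hydrolysate 34.70 g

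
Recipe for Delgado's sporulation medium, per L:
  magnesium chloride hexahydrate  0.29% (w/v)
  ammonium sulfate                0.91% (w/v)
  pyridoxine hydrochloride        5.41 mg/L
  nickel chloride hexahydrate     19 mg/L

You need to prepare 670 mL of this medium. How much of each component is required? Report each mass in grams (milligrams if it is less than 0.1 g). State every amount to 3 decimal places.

magnesium chloride hexahydrate 1.943 g; ammonium sulfate 6.097 g; pyridoxine hydrochloride 3.625 mg; nickel chloride hexahydrate 12.730 mg

Target volume = 670 mL = 0.67 L.
magnesium chloride hexahydrate: 0.29% w/v = 2.9 g/L → 2.9 × 0.67 L = 1.943 g
ammonium sulfate: 0.91% w/v = 9.1 g/L → 9.1 × 0.67 L = 6.097 g
pyridoxine hydrochloride: 5.41 mg/L × 0.67 L = 3.625 mg
nickel chloride hexahydrate: 19 mg/L × 0.67 L = 12.730 mg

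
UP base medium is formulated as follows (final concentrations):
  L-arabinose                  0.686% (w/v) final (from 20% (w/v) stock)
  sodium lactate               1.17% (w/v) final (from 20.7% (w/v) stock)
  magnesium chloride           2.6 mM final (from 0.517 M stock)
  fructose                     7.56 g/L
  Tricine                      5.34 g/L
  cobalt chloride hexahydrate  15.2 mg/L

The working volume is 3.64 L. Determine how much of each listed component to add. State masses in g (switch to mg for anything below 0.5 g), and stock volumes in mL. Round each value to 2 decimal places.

L-arabinose 124.85 mL; sodium lactate 205.74 mL; magnesium chloride 18.31 mL; fructose 27.52 g; Tricine 19.44 g; cobalt chloride hexahydrate 55.33 mg

Working volume: 3.64 L.
L-arabinose: C1V1 = C2V2 → 0.686% ÷ 20% × 3640 mL = 124.85 mL
sodium lactate: dilute stock: 1.17% ÷ 20.7% × 3640 mL = 205.74 mL
magnesium chloride: V = C2·V2/C1 = 2.6 mM × 3640 mL ÷ 517 mM = 18.31 mL
fructose: 7.56 g/L × 3.64 L = 27.52 g
Tricine: 5.34 g/L × 3.64 L = 19.44 g
cobalt chloride hexahydrate: 15.2 mg/L × 3.64 L = 55.33 mg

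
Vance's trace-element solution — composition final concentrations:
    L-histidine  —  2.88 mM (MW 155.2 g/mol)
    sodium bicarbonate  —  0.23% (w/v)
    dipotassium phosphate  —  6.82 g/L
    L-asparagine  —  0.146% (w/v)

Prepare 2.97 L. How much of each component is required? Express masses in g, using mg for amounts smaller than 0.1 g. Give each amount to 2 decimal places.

L-histidine 1.33 g; sodium bicarbonate 6.83 g; dipotassium phosphate 20.26 g; L-asparagine 4.34 g

Scale factor relative to 1 L: 2.97.
L-histidine: 2.88 mmol/L × 155.2 g/mol × 2.97 L ÷ 1000 = 1.33 g
sodium bicarbonate: 0.23 g per 100 mL × 2970 mL ÷ 100 = 6.83 g
dipotassium phosphate: 6.82 g/L × 2.97 L = 20.26 g
L-asparagine: 0.146 g per 100 mL × 2970 mL ÷ 100 = 4.34 g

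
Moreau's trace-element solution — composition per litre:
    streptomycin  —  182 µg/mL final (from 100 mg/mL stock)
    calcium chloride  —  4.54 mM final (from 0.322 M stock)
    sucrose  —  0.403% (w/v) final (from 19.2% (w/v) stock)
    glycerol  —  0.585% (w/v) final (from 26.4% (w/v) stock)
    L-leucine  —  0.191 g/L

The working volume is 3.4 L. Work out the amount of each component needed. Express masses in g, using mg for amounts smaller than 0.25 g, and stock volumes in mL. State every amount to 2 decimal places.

Scale factor relative to 1 L: 3.4.
streptomycin: V = C2·V2/C1 = 182 µg/mL × 3400 mL ÷ 100000 µg/mL = 6.19 mL
calcium chloride: C1V1 = C2V2 → 4.54 mM × 3400 mL ÷ 322 mM = 47.94 mL
sucrose: V = C2·V2/C1 = 0.403% ÷ 19.2% × 3400 mL = 71.36 mL
glycerol: V = C2·V2/C1 = 0.585% ÷ 26.4% × 3400 mL = 75.34 mL
L-leucine: 0.191 g/L × 3.4 L = 0.65 g

streptomycin 6.19 mL; calcium chloride 47.94 mL; sucrose 71.36 mL; glycerol 75.34 mL; L-leucine 0.65 g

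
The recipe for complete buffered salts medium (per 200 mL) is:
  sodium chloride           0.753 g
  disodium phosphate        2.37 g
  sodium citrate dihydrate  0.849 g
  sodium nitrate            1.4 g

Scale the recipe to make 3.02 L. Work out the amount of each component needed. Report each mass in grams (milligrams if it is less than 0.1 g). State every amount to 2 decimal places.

Ratio of target to recipe volume: 3020 / 200 = 15.1.
sodium chloride: 0.753 g × (3020 mL / 200 mL) = 11.37 g
disodium phosphate: 2.37 g × (3020 mL / 200 mL) = 35.79 g
sodium citrate dihydrate: 0.849 g × (3020 mL / 200 mL) = 12.82 g
sodium nitrate: 1.4 g × (3020 mL / 200 mL) = 21.14 g

sodium chloride 11.37 g; disodium phosphate 35.79 g; sodium citrate dihydrate 12.82 g; sodium nitrate 21.14 g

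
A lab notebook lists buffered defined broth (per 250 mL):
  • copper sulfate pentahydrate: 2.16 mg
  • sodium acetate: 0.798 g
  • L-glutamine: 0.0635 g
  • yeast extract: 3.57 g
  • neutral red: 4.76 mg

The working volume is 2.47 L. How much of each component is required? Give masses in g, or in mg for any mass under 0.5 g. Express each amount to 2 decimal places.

copper sulfate pentahydrate 21.34 mg; sodium acetate 7.88 g; L-glutamine 0.63 g; yeast extract 35.27 g; neutral red 47.03 mg

Ratio of target to recipe volume: 2470 / 250 = 9.88.
copper sulfate pentahydrate: 2.16 mg × (2470 mL / 250 mL) = 21.34 mg
sodium acetate: 0.798 g × (2470 mL / 250 mL) = 7.88 g
L-glutamine: 0.0635 g × (2470 mL / 250 mL) = 0.63 g
yeast extract: 3.57 g × (2470 mL / 250 mL) = 35.27 g
neutral red: 4.76 mg × (2470 mL / 250 mL) = 47.03 mg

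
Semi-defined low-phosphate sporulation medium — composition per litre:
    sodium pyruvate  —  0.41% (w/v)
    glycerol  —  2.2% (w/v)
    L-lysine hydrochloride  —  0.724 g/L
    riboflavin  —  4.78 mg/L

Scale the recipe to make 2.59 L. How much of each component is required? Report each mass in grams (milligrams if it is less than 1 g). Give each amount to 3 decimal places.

sodium pyruvate 10.619 g; glycerol 56.980 g; L-lysine hydrochloride 1.875 g; riboflavin 12.380 mg

Working volume: 2.59 L.
sodium pyruvate: 0.41 g per 100 mL × 2590 mL ÷ 100 = 10.619 g
glycerol: 2.2 g per 100 mL × 2590 mL ÷ 100 = 56.980 g
L-lysine hydrochloride: 0.724 g/L × 2.59 L = 1.875 g
riboflavin: 4.78 mg/L × 2.59 L = 12.380 mg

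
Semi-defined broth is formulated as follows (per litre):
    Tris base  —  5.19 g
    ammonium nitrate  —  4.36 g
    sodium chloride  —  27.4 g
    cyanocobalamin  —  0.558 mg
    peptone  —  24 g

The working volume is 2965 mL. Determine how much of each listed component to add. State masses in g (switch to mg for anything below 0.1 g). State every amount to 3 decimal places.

Tris base 15.388 g; ammonium nitrate 12.927 g; sodium chloride 81.241 g; cyanocobalamin 1.654 mg; peptone 71.160 g

Ratio of target to recipe volume: 2965 / 1000 = 2.965.
Tris base: 5.19 g × (2965 mL / 1000 mL) = 15.388 g
ammonium nitrate: 4.36 g × (2965 mL / 1000 mL) = 12.927 g
sodium chloride: 27.4 g × (2965 mL / 1000 mL) = 81.241 g
cyanocobalamin: 0.558 mg × (2965 mL / 1000 mL) = 1.654 mg
peptone: 24 g × (2965 mL / 1000 mL) = 71.160 g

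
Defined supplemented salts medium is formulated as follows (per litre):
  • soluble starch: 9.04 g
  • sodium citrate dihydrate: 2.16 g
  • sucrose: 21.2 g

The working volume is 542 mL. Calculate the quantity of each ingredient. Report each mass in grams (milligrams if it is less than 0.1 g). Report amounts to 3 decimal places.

soluble starch 4.900 g; sodium citrate dihydrate 1.171 g; sucrose 11.490 g

Ratio of target to recipe volume: 542 / 1000 = 0.542.
soluble starch: 9.04 g × (542 mL / 1000 mL) = 4.900 g
sodium citrate dihydrate: 2.16 g × (542 mL / 1000 mL) = 1.171 g
sucrose: 21.2 g × (542 mL / 1000 mL) = 11.490 g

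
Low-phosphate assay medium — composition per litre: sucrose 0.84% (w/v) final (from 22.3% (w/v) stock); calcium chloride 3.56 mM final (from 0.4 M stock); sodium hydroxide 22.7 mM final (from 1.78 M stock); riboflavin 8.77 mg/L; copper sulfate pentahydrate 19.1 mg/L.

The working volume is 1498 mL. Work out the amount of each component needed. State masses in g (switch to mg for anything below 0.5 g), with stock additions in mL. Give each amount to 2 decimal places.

sucrose 56.43 mL; calcium chloride 13.33 mL; sodium hydroxide 19.10 mL; riboflavin 13.14 mg; copper sulfate pentahydrate 28.61 mg

Scale factor relative to 1 L: 1.498.
sucrose: dilute stock: 0.84% ÷ 22.3% × 1498 mL = 56.43 mL
calcium chloride: V = C2·V2/C1 = 3.56 mM × 1498 mL ÷ 400 mM = 13.33 mL
sodium hydroxide: V = C2·V2/C1 = 22.7 mM × 1498 mL ÷ 1780 mM = 19.10 mL
riboflavin: 8.77 mg/L × 1.498 L = 13.14 mg
copper sulfate pentahydrate: 19.1 mg/L × 1.498 L = 28.61 mg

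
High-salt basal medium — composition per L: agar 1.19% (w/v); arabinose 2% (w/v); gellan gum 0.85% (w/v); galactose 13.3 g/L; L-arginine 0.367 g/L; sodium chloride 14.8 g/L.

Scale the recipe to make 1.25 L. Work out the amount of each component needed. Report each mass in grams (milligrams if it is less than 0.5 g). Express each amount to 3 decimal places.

Working volume: 1.25 L.
agar: 1.19 g per 100 mL × 1250 mL ÷ 100 = 14.875 g
arabinose: 2 g per 100 mL × 1250 mL ÷ 100 = 25.000 g
gellan gum: 0.85% w/v = 8.5 g/L → 8.5 × 1.25 L = 10.625 g
galactose: 13.3 g/L × 1.25 L = 16.625 g
L-arginine: 0.367 g/L × 1.25 L = 0.45875 g = 458.750 mg
sodium chloride: 14.8 g/L × 1.25 L = 18.500 g

agar 14.875 g; arabinose 25.000 g; gellan gum 10.625 g; galactose 16.625 g; L-arginine 458.750 mg; sodium chloride 18.500 g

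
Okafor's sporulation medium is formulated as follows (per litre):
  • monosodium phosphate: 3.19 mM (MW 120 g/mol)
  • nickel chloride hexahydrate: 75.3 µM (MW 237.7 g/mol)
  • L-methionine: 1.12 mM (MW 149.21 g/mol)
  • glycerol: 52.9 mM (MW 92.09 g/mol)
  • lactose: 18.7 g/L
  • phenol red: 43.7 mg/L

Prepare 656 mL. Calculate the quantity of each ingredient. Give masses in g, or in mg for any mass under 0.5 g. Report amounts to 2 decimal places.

Target volume = 656 mL = 0.656 L.
monosodium phosphate: 3.19 mmol/L × 120 mg/mmol × 0.656 L = 251.12 mg
nickel chloride hexahydrate: 75.3 µmol/L × 237.7 g/mol × 0.656 L ÷ 1000 = 11.74 mg
L-methionine: 1.12 mmol/L × 149.21 mg/mmol × 0.656 L = 109.63 mg
glycerol: 52.9 mmol/L × 92.09 g/mol × 0.656 L ÷ 1000 = 3.20 g
lactose: 18.7 g/L × 0.656 L = 12.27 g
phenol red: 43.7 mg/L × 0.656 L = 28.67 mg

monosodium phosphate 251.12 mg; nickel chloride hexahydrate 11.74 mg; L-methionine 109.63 mg; glycerol 3.20 g; lactose 12.27 g; phenol red 28.67 mg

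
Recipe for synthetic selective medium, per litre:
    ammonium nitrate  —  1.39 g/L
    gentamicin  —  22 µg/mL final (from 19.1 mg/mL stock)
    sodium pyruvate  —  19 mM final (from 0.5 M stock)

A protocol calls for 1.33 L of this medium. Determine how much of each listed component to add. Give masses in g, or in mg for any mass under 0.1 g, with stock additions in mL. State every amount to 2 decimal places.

ammonium nitrate 1.85 g; gentamicin 1.53 mL; sodium pyruvate 50.54 mL

Scale factor relative to 1 L: 1.33.
ammonium nitrate: 1.39 g/L × 1.33 L = 1.85 g
gentamicin: dilute stock: 22 µg/mL × 1330 mL ÷ 19100 µg/mL = 1.53 mL
sodium pyruvate: dilute stock: 19 mM × 1330 mL ÷ 500 mM = 50.54 mL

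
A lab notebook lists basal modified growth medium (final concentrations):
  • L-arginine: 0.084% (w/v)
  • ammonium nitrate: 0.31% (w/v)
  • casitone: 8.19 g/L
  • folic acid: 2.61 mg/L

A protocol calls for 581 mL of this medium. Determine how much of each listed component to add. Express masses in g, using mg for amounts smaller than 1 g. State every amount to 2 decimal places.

Target volume = 581 mL = 0.581 L.
L-arginine: 0.084 g per 100 mL × 581 mL ÷ 100 = 0.48804 g = 488.04 mg
ammonium nitrate: 0.31 g per 100 mL × 581 mL ÷ 100 = 1.80 g
casitone: 8.19 g/L × 0.581 L = 4.76 g
folic acid: 2.61 mg/L × 0.581 L = 1.52 mg

L-arginine 488.04 mg; ammonium nitrate 1.80 g; casitone 4.76 g; folic acid 1.52 mg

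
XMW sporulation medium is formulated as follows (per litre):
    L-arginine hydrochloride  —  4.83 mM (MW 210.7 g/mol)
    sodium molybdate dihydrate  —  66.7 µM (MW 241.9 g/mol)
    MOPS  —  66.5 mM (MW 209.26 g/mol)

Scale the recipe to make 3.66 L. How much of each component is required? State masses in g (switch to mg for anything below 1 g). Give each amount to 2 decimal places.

L-arginine hydrochloride 3.72 g; sodium molybdate dihydrate 59.05 mg; MOPS 50.93 g

Scale factor relative to 1 L: 3.66.
L-arginine hydrochloride: 4.83 mmol/L × 210.7 g/mol × 3.66 L ÷ 1000 = 3.72 g
sodium molybdate dihydrate: 66.7 µmol/L × 241.9 g/mol × 3.66 L ÷ 1000 = 59.05 mg
MOPS: 66.5 mmol/L × 209.26 g/mol × 3.66 L ÷ 1000 = 50.93 g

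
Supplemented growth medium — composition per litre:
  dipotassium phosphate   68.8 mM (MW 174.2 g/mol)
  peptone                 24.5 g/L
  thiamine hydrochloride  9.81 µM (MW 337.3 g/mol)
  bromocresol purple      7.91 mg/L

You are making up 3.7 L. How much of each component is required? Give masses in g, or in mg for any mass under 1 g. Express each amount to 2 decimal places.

Scale factor relative to 1 L: 3.7.
dipotassium phosphate: 68.8 mmol/L × 174.2 g/mol × 3.7 L ÷ 1000 = 44.34 g
peptone: 24.5 g/L × 3.7 L = 90.65 g
thiamine hydrochloride: 9.81 µmol/L × 337.3 g/mol × 3.7 L ÷ 1000 = 12.24 mg
bromocresol purple: 7.91 mg/L × 3.7 L = 29.27 mg

dipotassium phosphate 44.34 g; peptone 90.65 g; thiamine hydrochloride 12.24 mg; bromocresol purple 29.27 mg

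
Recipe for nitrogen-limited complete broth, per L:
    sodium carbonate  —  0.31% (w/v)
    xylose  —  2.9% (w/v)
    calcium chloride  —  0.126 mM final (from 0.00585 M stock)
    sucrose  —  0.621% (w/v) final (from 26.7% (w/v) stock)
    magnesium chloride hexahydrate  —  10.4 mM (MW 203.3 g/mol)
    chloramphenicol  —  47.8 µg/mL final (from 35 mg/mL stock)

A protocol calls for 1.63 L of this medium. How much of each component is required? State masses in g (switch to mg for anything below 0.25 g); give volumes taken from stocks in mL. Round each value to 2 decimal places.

Scale factor relative to 1 L: 1.63.
sodium carbonate: 0.31% w/v = 3.1 g/L → 3.1 × 1.63 L = 5.05 g
xylose: 2.9% w/v = 29 g/L → 29 × 1.63 L = 47.27 g
calcium chloride: V = C2·V2/C1 = 0.126 mM × 1630 mL ÷ 5.85 mM = 35.11 mL
sucrose: dilute stock: 0.621% ÷ 26.7% × 1630 mL = 37.91 mL
magnesium chloride hexahydrate: 10.4 mmol/L × 203.3 g/mol × 1.63 L ÷ 1000 = 3.45 g
chloramphenicol: C1V1 = C2V2 → 47.8 µg/mL × 1630 mL ÷ 35000 µg/mL = 2.23 mL

sodium carbonate 5.05 g; xylose 47.27 g; calcium chloride 35.11 mL; sucrose 37.91 mL; magnesium chloride hexahydrate 3.45 g; chloramphenicol 2.23 mL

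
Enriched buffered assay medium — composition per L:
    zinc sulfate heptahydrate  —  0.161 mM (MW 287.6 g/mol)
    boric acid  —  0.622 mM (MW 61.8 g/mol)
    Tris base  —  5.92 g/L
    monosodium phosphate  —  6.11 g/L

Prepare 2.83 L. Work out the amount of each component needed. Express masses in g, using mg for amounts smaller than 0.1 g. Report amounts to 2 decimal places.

zinc sulfate heptahydrate 0.13 g; boric acid 0.11 g; Tris base 16.75 g; monosodium phosphate 17.29 g

Scale factor relative to 1 L: 2.83.
zinc sulfate heptahydrate: 0.161 mmol/L × 287.6 g/mol × 2.83 L ÷ 1000 = 0.13 g
boric acid: 0.622 mmol/L × 61.8 g/mol × 2.83 L ÷ 1000 = 0.11 g
Tris base: 5.92 g/L × 2.83 L = 16.75 g
monosodium phosphate: 6.11 g/L × 2.83 L = 17.29 g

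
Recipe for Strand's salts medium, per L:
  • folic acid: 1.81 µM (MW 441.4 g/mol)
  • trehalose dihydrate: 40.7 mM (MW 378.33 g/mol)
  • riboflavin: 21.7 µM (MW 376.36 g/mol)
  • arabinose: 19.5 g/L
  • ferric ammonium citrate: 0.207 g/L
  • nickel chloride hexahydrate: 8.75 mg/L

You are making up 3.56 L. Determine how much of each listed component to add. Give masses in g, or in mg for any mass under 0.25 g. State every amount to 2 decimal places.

folic acid 2.84 mg; trehalose dihydrate 54.82 g; riboflavin 29.07 mg; arabinose 69.42 g; ferric ammonium citrate 0.74 g; nickel chloride hexahydrate 31.15 mg

Working volume: 3.56 L.
folic acid: 1.81 µmol/L × 441.4 g/mol × 3.56 L ÷ 1000 = 2.84 mg
trehalose dihydrate: 40.7 mmol/L × 378.33 g/mol × 3.56 L ÷ 1000 = 54.82 g
riboflavin: 21.7 µmol/L × 376.36 g/mol × 3.56 L ÷ 1000 = 29.07 mg
arabinose: 19.5 g/L × 3.56 L = 69.42 g
ferric ammonium citrate: 0.207 g/L × 3.56 L = 0.74 g
nickel chloride hexahydrate: 8.75 mg/L × 3.56 L = 31.15 mg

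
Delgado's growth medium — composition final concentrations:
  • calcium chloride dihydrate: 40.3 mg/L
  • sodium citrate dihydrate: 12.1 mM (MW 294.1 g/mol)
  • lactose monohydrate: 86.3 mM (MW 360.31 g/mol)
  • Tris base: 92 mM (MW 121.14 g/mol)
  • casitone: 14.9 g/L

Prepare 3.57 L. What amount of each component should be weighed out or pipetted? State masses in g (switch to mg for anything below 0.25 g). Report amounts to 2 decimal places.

Working volume: 3.57 L.
calcium chloride dihydrate: 40.3 mg/L × 3.57 L = 143.87 mg
sodium citrate dihydrate: 12.1 mmol/L × 294.1 g/mol × 3.57 L ÷ 1000 = 12.70 g
lactose monohydrate: 86.3 mmol/L × 360.31 g/mol × 3.57 L ÷ 1000 = 111.01 g
Tris base: 92 mmol/L × 121.14 g/mol × 3.57 L ÷ 1000 = 39.79 g
casitone: 14.9 g/L × 3.57 L = 53.19 g

calcium chloride dihydrate 143.87 mg; sodium citrate dihydrate 12.70 g; lactose monohydrate 111.01 g; Tris base 39.79 g; casitone 53.19 g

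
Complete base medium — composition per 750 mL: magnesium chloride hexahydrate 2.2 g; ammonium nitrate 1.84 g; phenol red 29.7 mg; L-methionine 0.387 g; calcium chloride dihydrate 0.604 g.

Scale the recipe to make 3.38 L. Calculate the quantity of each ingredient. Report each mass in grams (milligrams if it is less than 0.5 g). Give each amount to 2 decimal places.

Scale factor = 3380 mL / 750 mL = 4.50667.
magnesium chloride hexahydrate: 2.2 g × (3380 mL / 750 mL) = 9.91 g
ammonium nitrate: 1.84 g × (3380 mL / 750 mL) = 8.29 g
phenol red: 29.7 mg × (3380 mL / 750 mL) = 133.85 mg
L-methionine: 0.387 g × (3380 mL / 750 mL) = 1.74 g
calcium chloride dihydrate: 0.604 g × (3380 mL / 750 mL) = 2.72 g

magnesium chloride hexahydrate 9.91 g; ammonium nitrate 8.29 g; phenol red 133.85 mg; L-methionine 1.74 g; calcium chloride dihydrate 2.72 g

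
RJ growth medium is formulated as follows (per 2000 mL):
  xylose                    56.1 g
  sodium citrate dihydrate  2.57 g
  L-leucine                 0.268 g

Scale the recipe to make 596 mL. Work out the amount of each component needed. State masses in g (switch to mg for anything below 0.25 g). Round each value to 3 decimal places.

Ratio of target to recipe volume: 596 / 2000 = 0.298.
xylose: 56.1 g × (596 mL / 2000 mL) = 16.718 g
sodium citrate dihydrate: 2.57 g × (596 mL / 2000 mL) = 0.766 g
L-leucine: 0.268 g × (596 mL / 2000 mL) = 0.079864 g = 79.864 mg

xylose 16.718 g; sodium citrate dihydrate 0.766 g; L-leucine 79.864 mg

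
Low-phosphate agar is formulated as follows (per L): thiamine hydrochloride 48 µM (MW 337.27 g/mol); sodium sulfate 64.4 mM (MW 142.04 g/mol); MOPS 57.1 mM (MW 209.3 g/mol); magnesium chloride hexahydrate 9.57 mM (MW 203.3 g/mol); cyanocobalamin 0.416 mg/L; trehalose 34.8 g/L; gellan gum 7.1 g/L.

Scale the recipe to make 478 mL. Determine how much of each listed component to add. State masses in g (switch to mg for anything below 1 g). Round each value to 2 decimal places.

Working volume: 478 mL = 0.478 L.
thiamine hydrochloride: 48 µmol/L × 337.27 g/mol × 0.478 L ÷ 1000 = 7.74 mg
sodium sulfate: 64.4 mmol/L × 142.04 g/mol × 0.478 L ÷ 1000 = 4.37 g
MOPS: 57.1 mmol/L × 209.3 g/mol × 0.478 L ÷ 1000 = 5.71 g
magnesium chloride hexahydrate: 9.57 mmol/L × 203.3 mg/mmol × 0.478 L = 929.99 mg
cyanocobalamin: 0.416 mg/L × 0.478 L = 0.20 mg
trehalose: 34.8 g/L × 0.478 L = 16.63 g
gellan gum: 7.1 g/L × 0.478 L = 3.39 g

thiamine hydrochloride 7.74 mg; sodium sulfate 4.37 g; MOPS 5.71 g; magnesium chloride hexahydrate 929.99 mg; cyanocobalamin 0.20 mg; trehalose 16.63 g; gellan gum 3.39 g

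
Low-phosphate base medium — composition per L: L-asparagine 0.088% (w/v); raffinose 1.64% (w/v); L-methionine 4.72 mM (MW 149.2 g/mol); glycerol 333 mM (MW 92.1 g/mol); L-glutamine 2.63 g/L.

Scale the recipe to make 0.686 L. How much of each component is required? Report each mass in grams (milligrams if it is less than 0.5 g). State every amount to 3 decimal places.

L-asparagine 0.604 g; raffinose 11.250 g; L-methionine 483.098 mg; glycerol 21.039 g; L-glutamine 1.804 g

Scale factor relative to 1 L: 0.686.
L-asparagine: 0.088 g per 100 mL × 686 mL ÷ 100 = 0.604 g
raffinose: 1.64% w/v = 16.4 g/L → 16.4 × 0.686 L = 11.250 g
L-methionine: 4.72 mmol/L × 149.2 mg/mmol × 0.686 L = 483.098 mg
glycerol: 333 mmol/L × 92.1 g/mol × 0.686 L ÷ 1000 = 21.039 g
L-glutamine: 2.63 g/L × 0.686 L = 1.804 g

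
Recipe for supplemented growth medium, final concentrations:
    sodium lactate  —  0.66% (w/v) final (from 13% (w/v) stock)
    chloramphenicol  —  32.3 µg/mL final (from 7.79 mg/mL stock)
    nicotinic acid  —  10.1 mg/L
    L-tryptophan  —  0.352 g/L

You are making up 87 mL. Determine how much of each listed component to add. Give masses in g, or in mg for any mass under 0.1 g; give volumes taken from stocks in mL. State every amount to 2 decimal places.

sodium lactate 4.42 mL; chloramphenicol 0.36 mL; nicotinic acid 0.88 mg; L-tryptophan 30.62 mg

Scale factor relative to 1 L: 0.087.
sodium lactate: dilute stock: 0.66% ÷ 13% × 87 mL = 4.42 mL
chloramphenicol: dilute stock: 32.3 µg/mL × 87 mL ÷ 7790 µg/mL = 0.36 mL
nicotinic acid: 10.1 mg/L × 0.087 L = 0.88 mg
L-tryptophan: 0.352 g/L × 0.087 L = 0.030624 g = 30.62 mg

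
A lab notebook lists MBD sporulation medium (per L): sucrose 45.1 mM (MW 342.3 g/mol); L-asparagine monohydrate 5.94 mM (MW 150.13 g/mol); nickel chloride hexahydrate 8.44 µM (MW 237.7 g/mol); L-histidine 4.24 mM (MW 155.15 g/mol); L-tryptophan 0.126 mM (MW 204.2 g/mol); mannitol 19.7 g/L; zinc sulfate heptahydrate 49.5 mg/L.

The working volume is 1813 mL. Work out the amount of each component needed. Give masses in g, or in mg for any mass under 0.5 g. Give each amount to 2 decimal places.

sucrose 27.99 g; L-asparagine monohydrate 1.62 g; nickel chloride hexahydrate 3.64 mg; L-histidine 1.19 g; L-tryptophan 46.65 mg; mannitol 35.72 g; zinc sulfate heptahydrate 89.74 mg

Target volume = 1813 mL = 1.813 L.
sucrose: 45.1 mmol/L × 342.3 g/mol × 1.813 L ÷ 1000 = 27.99 g
L-asparagine monohydrate: 5.94 mmol/L × 150.13 g/mol × 1.813 L ÷ 1000 = 1.62 g
nickel chloride hexahydrate: 8.44 µmol/L × 237.7 g/mol × 1.813 L ÷ 1000 = 3.64 mg
L-histidine: 4.24 mmol/L × 155.15 g/mol × 1.813 L ÷ 1000 = 1.19 g
L-tryptophan: 0.126 mmol/L × 204.2 mg/mmol × 1.813 L = 46.65 mg
mannitol: 19.7 g/L × 1.813 L = 35.72 g
zinc sulfate heptahydrate: 49.5 mg/L × 1.813 L = 89.74 mg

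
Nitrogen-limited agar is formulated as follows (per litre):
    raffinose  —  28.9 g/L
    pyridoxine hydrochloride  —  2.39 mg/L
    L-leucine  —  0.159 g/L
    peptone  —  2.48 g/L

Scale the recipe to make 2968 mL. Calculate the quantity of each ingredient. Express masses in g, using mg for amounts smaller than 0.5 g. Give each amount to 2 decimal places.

raffinose 85.78 g; pyridoxine hydrochloride 7.09 mg; L-leucine 471.91 mg; peptone 7.36 g

Target volume = 2968 mL = 2.968 L.
raffinose: 28.9 g/L × 2.968 L = 85.78 g
pyridoxine hydrochloride: 2.39 mg/L × 2.968 L = 7.09 mg
L-leucine: 0.159 g/L × 2.968 L = 0.471912 g = 471.91 mg
peptone: 2.48 g/L × 2.968 L = 7.36 g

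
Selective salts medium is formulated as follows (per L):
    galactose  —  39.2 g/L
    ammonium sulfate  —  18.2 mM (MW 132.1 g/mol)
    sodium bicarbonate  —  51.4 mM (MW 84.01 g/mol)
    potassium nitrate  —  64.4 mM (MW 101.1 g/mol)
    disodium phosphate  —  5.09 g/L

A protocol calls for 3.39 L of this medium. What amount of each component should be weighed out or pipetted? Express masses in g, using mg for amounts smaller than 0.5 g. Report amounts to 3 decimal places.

galactose 132.888 g; ammonium sulfate 8.150 g; sodium bicarbonate 14.638 g; potassium nitrate 22.072 g; disodium phosphate 17.255 g

Scale factor relative to 1 L: 3.39.
galactose: 39.2 g/L × 3.39 L = 132.888 g
ammonium sulfate: 18.2 mmol/L × 132.1 g/mol × 3.39 L ÷ 1000 = 8.150 g
sodium bicarbonate: 51.4 mmol/L × 84.01 g/mol × 3.39 L ÷ 1000 = 14.638 g
potassium nitrate: 64.4 mmol/L × 101.1 g/mol × 3.39 L ÷ 1000 = 22.072 g
disodium phosphate: 5.09 g/L × 3.39 L = 17.255 g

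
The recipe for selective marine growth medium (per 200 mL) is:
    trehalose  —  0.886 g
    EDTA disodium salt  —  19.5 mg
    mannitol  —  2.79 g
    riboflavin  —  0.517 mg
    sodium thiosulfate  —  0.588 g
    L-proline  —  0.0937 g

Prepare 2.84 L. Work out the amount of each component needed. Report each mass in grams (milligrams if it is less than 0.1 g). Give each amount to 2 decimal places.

Scale factor = 2840 mL / 200 mL = 14.2.
trehalose: 0.886 g × (2840 mL / 200 mL) = 12.58 g
EDTA disodium salt: 19.5 mg × (2840 mL / 200 mL) = 276.9 mg = 0.28 g
mannitol: 2.79 g × (2840 mL / 200 mL) = 39.62 g
riboflavin: 0.517 mg × (2840 mL / 200 mL) = 7.34 mg
sodium thiosulfate: 0.588 g × (2840 mL / 200 mL) = 8.35 g
L-proline: 0.0937 g × (2840 mL / 200 mL) = 1.33 g

trehalose 12.58 g; EDTA disodium salt 0.28 g; mannitol 39.62 g; riboflavin 7.34 mg; sodium thiosulfate 8.35 g; L-proline 1.33 g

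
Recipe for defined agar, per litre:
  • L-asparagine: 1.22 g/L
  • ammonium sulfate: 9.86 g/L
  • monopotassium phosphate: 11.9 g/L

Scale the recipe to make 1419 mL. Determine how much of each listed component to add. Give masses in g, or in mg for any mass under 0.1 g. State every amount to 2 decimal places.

Target volume = 1419 mL = 1.419 L.
L-asparagine: 1.22 g/L × 1.419 L = 1.73 g
ammonium sulfate: 9.86 g/L × 1.419 L = 13.99 g
monopotassium phosphate: 11.9 g/L × 1.419 L = 16.89 g

L-asparagine 1.73 g; ammonium sulfate 13.99 g; monopotassium phosphate 16.89 g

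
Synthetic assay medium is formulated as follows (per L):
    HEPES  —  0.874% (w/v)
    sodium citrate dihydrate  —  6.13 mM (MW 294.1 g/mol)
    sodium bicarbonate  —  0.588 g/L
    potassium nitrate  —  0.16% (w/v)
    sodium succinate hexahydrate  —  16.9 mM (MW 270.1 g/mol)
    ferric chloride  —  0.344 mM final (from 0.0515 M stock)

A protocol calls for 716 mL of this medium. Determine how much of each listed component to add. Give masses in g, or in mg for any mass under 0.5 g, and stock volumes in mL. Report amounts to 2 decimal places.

HEPES 6.26 g; sodium citrate dihydrate 1.29 g; sodium bicarbonate 421.01 mg; potassium nitrate 1.15 g; sodium succinate hexahydrate 3.27 g; ferric chloride 4.78 mL

Working volume: 716 mL = 0.716 L.
HEPES: 0.874 g per 100 mL × 716 mL ÷ 100 = 6.26 g
sodium citrate dihydrate: 6.13 mmol/L × 294.1 g/mol × 0.716 L ÷ 1000 = 1.29 g
sodium bicarbonate: 0.588 g/L × 0.716 L = 0.421008 g = 421.01 mg
potassium nitrate: 0.16% w/v = 1.6 g/L → 1.6 × 0.716 L = 1.15 g
sodium succinate hexahydrate: 16.9 mmol/L × 270.1 g/mol × 0.716 L ÷ 1000 = 3.27 g
ferric chloride: V = C2·V2/C1 = 0.344 mM × 716 mL ÷ 51.5 mM = 4.78 mL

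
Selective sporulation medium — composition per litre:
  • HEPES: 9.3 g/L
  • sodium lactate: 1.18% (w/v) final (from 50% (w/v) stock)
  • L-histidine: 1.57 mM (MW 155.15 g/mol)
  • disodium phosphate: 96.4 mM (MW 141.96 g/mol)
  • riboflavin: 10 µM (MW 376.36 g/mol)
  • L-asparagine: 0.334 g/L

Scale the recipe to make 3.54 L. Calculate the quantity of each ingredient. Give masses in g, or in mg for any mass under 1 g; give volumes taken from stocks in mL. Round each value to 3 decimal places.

HEPES 32.922 g; sodium lactate 83.544 mL; L-histidine 862.293 mg; disodium phosphate 48.445 g; riboflavin 13.323 mg; L-asparagine 1.182 g

Scale factor relative to 1 L: 3.54.
HEPES: 9.3 g/L × 3.54 L = 32.922 g
sodium lactate: V = C2·V2/C1 = 1.18% ÷ 50% × 3540 mL = 83.544 mL
L-histidine: 1.57 mmol/L × 155.15 mg/mmol × 3.54 L = 862.293 mg
disodium phosphate: 96.4 mmol/L × 141.96 g/mol × 3.54 L ÷ 1000 = 48.445 g
riboflavin: 10 µmol/L × 376.36 g/mol × 3.54 L ÷ 1000 = 13.323 mg
L-asparagine: 0.334 g/L × 3.54 L = 1.182 g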